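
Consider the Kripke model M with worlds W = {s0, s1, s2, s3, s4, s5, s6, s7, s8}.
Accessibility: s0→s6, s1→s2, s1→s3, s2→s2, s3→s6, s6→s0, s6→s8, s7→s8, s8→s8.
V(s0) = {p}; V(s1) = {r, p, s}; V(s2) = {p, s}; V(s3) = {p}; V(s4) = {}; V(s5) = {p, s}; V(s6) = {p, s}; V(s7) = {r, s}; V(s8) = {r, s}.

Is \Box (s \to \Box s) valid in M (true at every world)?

No

Let φ = \Box (s \to \Box s). Evaluate φ at each world:
  s0 (successors {s6}): φ is false.
  s1 (successors {s2, s3}): φ is true.
  s2 (successors {s2}): φ is true.
  s3 (successors {s6}): φ is false.
  s4 (successors ∅): φ is true.
  s5 (successors ∅): φ is true.
  s6 (successors {s0, s8}): φ is true.
  s7 (successors {s8}): φ is true.
  s8 (successors {s8}): φ is true.
Detail at s0 (counterexample):
  At s0: \Box (s \to \Box s) requires s \to \Box s at every successor {s6}.
    s \to \Box s fails at s6, so \Box (s \to \Box s) is false at s0.
      At s6: s is true, \Box s is false, so s \to \Box s is false.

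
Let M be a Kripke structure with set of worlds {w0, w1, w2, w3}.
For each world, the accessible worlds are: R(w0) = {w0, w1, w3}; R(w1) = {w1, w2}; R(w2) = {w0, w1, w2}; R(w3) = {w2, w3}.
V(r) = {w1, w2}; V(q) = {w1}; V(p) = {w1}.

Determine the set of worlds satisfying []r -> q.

Let φ = []r -> q. Evaluate φ at each world:
  w0 (successors {w0, w1, w3}): φ is true.
  w1 (successors {w1, w2}): φ is true.
  w2 (successors {w0, w1, w2}): φ is true.
  w3 (successors {w2, w3}): φ is true.
For instance, at w3:
  At w3: []r is false, q is false, so []r -> q is true.
    At w3: []r requires r at every successor {w2, w3}.
      r fails at w3, so []r is false at w3.
Satisfying worlds: {w0, w1, w2, w3}

w0, w1, w2, w3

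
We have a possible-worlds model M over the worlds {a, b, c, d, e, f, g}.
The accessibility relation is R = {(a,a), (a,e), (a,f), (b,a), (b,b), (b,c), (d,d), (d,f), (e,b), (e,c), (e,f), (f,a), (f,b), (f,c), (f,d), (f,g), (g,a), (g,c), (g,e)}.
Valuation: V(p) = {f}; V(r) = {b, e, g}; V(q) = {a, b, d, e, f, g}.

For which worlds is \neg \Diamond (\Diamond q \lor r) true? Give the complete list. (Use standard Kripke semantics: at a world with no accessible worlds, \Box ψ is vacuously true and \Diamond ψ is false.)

Let φ = \neg \Diamond (\Diamond q \lor r). Evaluate φ at each world:
  a (successors {a, e, f}): φ is false.
  b (successors {a, b, c}): φ is false.
  c (successors ∅): φ is true.
  d (successors {d, f}): φ is false.
  e (successors {b, c, f}): φ is false.
  f (successors {a, b, c, d, g}): φ is false.
  g (successors {a, c, e}): φ is false.
For instance, at e:
  At e: \Diamond (\Diamond q \lor r) is true, so \neg \Diamond (\Diamond q \lor r) is false.
    At e: \Diamond (\Diamond q \lor r) requires \Diamond q \lor r at some successor in {b, c, f}.
      \Diamond q \lor r holds at b, so \Diamond (\Diamond q \lor r) is true at e.
Satisfying worlds: {c}

c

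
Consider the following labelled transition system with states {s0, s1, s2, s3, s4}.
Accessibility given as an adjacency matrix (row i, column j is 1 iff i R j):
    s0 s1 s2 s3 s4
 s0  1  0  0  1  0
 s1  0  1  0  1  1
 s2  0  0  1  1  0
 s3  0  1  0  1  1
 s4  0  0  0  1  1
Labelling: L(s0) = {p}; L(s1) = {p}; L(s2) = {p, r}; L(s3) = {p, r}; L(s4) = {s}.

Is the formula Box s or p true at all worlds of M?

Let φ = Box s or p. Evaluate φ at each world:
  s0 (successors {s0, s3}): φ is true.
  s1 (successors {s1, s3, s4}): φ is true.
  s2 (successors {s2, s3}): φ is true.
  s3 (successors {s1, s3, s4}): φ is true.
  s4 (successors {s3, s4}): φ is false.
Detail at s4 (counterexample):
  At s4: Box s is false, p is false, so Box s or p is false.
    At s4: Box s requires s at every successor {s3, s4}.
      s fails at s3, so Box s is false at s4.

No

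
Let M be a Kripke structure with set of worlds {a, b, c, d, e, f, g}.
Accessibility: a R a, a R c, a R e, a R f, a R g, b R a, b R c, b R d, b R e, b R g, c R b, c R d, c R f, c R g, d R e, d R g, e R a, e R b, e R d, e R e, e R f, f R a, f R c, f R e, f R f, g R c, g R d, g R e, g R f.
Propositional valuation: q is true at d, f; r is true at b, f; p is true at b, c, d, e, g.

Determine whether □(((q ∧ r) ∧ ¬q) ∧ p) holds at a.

No

At a: □(((q ∧ r) ∧ ¬q) ∧ p) requires ((q ∧ r) ∧ ¬q) ∧ p at every successor {a, c, e, f, g}.
  ((q ∧ r) ∧ ¬q) ∧ p fails at a, so □(((q ∧ r) ∧ ¬q) ∧ p) is false at a.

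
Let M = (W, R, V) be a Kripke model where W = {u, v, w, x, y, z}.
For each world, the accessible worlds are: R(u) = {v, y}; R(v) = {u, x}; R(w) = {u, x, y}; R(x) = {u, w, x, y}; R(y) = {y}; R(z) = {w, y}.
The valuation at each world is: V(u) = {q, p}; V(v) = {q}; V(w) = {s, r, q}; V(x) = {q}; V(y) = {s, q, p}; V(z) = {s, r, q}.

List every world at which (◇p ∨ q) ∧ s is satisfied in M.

w, y, z

Let φ = (◇p ∨ q) ∧ s. Evaluate φ at each world:
  u (successors {v, y}): φ is false.
  v (successors {u, x}): φ is false.
  w (successors {u, x, y}): φ is true.
  x (successors {u, w, x, y}): φ is false.
  y (successors {y}): φ is true.
  z (successors {w, y}): φ is true.
For instance, at v:
  At v: ◇p ∨ q is true, s is false, so (◇p ∨ q) ∧ s is false.
    At v: ◇p is true, q is true, so ◇p ∨ q is true.
      At v: ◇p requires p at some successor in {u, x}.
        p holds at u, so ◇p is true at v.
Satisfying worlds: {w, y, z}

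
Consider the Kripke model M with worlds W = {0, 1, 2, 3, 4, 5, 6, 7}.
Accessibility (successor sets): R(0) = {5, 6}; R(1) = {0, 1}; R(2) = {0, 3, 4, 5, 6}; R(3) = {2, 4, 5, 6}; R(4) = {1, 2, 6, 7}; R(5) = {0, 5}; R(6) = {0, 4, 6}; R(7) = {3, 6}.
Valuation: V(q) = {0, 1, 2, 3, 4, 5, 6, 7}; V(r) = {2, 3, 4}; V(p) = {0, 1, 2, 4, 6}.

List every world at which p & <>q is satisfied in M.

Recall that <>ψ holds at a world iff ψ holds at some accessible world.
Let φ = p & <>q. Evaluate φ at each world:
  0 (successors {5, 6}): φ is true.
  1 (successors {0, 1}): φ is true.
  2 (successors {0, 3, 4, 5, 6}): φ is true.
  3 (successors {2, 4, 5, 6}): φ is false.
  4 (successors {1, 2, 6, 7}): φ is true.
  5 (successors {0, 5}): φ is false.
  6 (successors {0, 4, 6}): φ is true.
  7 (successors {3, 6}): φ is false.
For instance, at 4:
  At 4: p is true, <>q is true, so p & <>q is true.
    At 4: <>q requires q at some successor in {1, 2, 6, 7}.
      q holds at 1, so <>q is true at 4.
Satisfying worlds: {0, 1, 2, 4, 6}

0, 1, 2, 4, 6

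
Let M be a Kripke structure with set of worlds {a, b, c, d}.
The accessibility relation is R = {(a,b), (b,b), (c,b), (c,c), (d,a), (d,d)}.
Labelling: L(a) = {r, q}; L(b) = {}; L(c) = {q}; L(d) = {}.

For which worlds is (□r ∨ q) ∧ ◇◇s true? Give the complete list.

Let φ = (□r ∨ q) ∧ ◇◇s. Evaluate φ at each world:
  a (successors {b}): φ is false.
  b (successors {b}): φ is false.
  c (successors {b, c}): φ is false.
  d (successors {a, d}): φ is false.
For instance, at b:
  At b: □r ∨ q is false, ◇◇s is false, so (□r ∨ q) ∧ ◇◇s is false.
    At b: □r is false, q is false, so □r ∨ q is false.
      At b: □r requires r at every successor {b}.
        r fails at b, so □r is false at b.
    At b: ◇◇s requires ◇s at some successor in {b}.
      At b: ◇s is false.
    So ◇◇s is false at b.
Satisfying worlds: none.

none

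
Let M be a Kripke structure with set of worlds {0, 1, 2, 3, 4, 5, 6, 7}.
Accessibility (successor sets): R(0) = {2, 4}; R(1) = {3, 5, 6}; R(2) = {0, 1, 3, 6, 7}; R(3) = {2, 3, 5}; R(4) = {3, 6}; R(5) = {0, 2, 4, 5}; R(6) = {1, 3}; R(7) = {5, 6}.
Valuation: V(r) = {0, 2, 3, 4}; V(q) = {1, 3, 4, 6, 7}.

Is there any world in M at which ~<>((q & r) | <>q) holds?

Recall that <>ψ holds at a world iff ψ holds at some accessible world.
Let φ = ~<>((q & r) | <>q). Evaluate φ at each world:
  0 (successors {2, 4}): φ is false.
  1 (successors {3, 5, 6}): φ is false.
  2 (successors {0, 1, 3, 6, 7}): φ is false.
  3 (successors {2, 3, 5}): φ is false.
  4 (successors {3, 6}): φ is false.
  5 (successors {0, 2, 4, 5}): φ is false.
  6 (successors {1, 3}): φ is false.
  7 (successors {5, 6}): φ is false.
For instance, at 0:
  At 0: <>((q & r) | <>q) is true, so ~<>((q & r) | <>q) is false.
    At 0: <>((q & r) | <>q) requires (q & r) | <>q at some successor in {2, 4}.
      (q & r) | <>q holds at 2, so <>((q & r) | <>q) is true at 0.

No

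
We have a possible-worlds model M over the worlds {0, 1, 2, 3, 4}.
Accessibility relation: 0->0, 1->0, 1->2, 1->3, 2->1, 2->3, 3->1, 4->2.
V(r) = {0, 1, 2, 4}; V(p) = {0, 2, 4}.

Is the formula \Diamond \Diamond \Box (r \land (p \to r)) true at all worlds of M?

Let φ = \Diamond \Diamond \Box (r \land (p \to r)). Evaluate φ at each world:
  0 (successors {0}): φ is true.
  1 (successors {0, 2, 3}): φ is true.
  2 (successors {1, 3}): φ is true.
  3 (successors {1}): φ is true.
  4 (successors {2}): φ is true.
For instance, at 2:
  At 2: \Diamond \Diamond \Box (r \land (p \to r)) requires \Diamond \Box (r \land (p \to r)) at some successor in {1, 3}.
    \Diamond \Box (r \land (p \to r)) holds at 1, so \Diamond \Diamond \Box (r \land (p \to r)) is true at 2.
      At 1: \Diamond \Box (r \land (p \to r)) requires \Box (r \land (p \to r)) at some successor in {0, 2, 3}.
        \Box (r \land (p \to r)) holds at 0, so \Diamond \Box (r \land (p \to r)) is true at 1.

Yes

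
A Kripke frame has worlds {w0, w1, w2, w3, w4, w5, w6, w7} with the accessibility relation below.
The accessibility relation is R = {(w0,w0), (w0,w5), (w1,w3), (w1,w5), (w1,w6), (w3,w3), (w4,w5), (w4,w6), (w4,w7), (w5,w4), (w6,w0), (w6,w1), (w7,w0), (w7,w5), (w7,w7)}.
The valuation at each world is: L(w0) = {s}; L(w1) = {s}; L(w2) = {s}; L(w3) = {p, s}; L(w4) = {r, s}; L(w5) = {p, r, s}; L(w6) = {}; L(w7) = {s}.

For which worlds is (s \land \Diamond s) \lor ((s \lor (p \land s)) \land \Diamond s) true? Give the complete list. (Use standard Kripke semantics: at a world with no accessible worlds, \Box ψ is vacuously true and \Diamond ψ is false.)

w0, w1, w3, w4, w5, w7

Let φ = (s \land \Diamond s) \lor ((s \lor (p \land s)) \land \Diamond s). Evaluate φ at each world:
  w0 (successors {w0, w5}): φ is true.
  w1 (successors {w3, w5, w6}): φ is true.
  w2 (successors ∅): φ is false.
  w3 (successors {w3}): φ is true.
  w4 (successors {w5, w6, w7}): φ is true.
  w5 (successors {w4}): φ is true.
  w6 (successors {w0, w1}): φ is false.
  w7 (successors {w0, w5, w7}): φ is true.
For instance, at w1:
  At w1: s \land \Diamond s is true, (s \lor (p \land s)) \land \Diamond s is true, so (s \land \Diamond s) \lor ((s \lor (p \land s)) \land \Diamond s) is true.
    At w1: s is true, \Diamond s is true, so s \land \Diamond s is true.
      At w1: \Diamond s requires s at some successor in {w3, w5, w6}.
        s holds at w3, so \Diamond s is true at w1.
    At w1: s \lor (p \land s) is true, \Diamond s is true, so (s \lor (p \land s)) \land \Diamond s is true.
      At w1: \Diamond s requires s at some successor in {w3, w5, w6}.
        s holds at w3, so \Diamond s is true at w1.
Satisfying worlds: {w0, w1, w3, w4, w5, w7}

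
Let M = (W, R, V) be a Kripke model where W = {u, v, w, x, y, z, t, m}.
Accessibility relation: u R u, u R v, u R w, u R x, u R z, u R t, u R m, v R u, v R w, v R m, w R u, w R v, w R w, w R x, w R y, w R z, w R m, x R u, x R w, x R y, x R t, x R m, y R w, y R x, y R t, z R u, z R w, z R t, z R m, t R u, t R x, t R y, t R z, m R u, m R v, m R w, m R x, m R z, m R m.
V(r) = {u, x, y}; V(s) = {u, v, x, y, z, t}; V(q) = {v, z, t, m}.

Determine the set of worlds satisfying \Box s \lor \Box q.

Let φ = \Box s \lor \Box q. Evaluate φ at each world:
  u (successors {u, v, w, x, z, t, m}): φ is false.
  v (successors {u, w, m}): φ is false.
  w (successors {u, v, w, x, y, z, m}): φ is false.
  x (successors {u, w, y, t, m}): φ is false.
  y (successors {w, x, t}): φ is false.
  z (successors {u, w, t, m}): φ is false.
  t (successors {u, x, y, z}): φ is true.
  m (successors {u, v, w, x, z, m}): φ is false.
For instance, at m:
  At m: \Box s is false, \Box q is false, so \Box s \lor \Box q is false.
    At m: \Box s requires s at every successor {u, v, w, x, z, m}.
      s fails at w, so \Box s is false at m.
    At m: \Box q requires q at every successor {u, v, w, x, z, m}.
      q fails at u, so \Box q is false at m.
Satisfying worlds: {t}

t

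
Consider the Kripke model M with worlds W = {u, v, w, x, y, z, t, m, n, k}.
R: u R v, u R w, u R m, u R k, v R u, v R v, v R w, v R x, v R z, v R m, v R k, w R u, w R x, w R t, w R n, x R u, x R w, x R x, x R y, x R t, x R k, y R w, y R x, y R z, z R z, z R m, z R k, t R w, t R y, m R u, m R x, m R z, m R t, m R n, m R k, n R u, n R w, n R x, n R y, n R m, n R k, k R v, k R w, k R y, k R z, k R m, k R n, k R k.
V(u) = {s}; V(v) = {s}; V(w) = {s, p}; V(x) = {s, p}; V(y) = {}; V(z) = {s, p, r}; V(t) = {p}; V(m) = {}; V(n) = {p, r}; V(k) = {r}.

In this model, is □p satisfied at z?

At z: □p requires p at every successor {z, m, k}.
  p fails at m, so □p is false at z.

No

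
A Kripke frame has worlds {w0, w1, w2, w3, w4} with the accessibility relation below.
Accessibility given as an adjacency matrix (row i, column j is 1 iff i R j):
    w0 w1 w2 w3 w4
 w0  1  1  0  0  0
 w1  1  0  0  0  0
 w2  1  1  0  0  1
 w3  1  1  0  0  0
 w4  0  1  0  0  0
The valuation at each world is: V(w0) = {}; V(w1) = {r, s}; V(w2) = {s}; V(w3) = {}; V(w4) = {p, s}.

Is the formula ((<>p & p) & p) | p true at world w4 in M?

Yes

At w4: (<>p & p) & p is false, p is true, so ((<>p & p) & p) | p is true.
  At w4: <>p & p is false, p is true, so (<>p & p) & p is false.
    At w4: <>p is false, p is true, so <>p & p is false.
      At w4: <>p requires p at some successor in {w1}.
        At w1: p is false.
      So <>p is false at w4.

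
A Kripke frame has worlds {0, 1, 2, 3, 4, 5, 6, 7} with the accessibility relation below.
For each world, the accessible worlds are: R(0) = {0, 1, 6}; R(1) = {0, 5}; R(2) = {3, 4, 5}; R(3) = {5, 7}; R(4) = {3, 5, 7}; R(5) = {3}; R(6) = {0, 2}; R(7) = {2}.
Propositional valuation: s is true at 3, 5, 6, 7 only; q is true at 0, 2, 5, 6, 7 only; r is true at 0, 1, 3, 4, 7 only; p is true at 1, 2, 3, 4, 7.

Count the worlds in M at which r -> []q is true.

Let φ = r -> []q. Evaluate φ at each world:
  0 (successors {0, 1, 6}): φ is false.
  1 (successors {0, 5}): φ is true.
  2 (successors {3, 4, 5}): φ is true.
  3 (successors {5, 7}): φ is true.
  4 (successors {3, 5, 7}): φ is false.
  5 (successors {3}): φ is true.
  6 (successors {0, 2}): φ is true.
  7 (successors {2}): φ is true.
For instance, at 2:
  At 2: r is false, []q is false, so r -> []q is true.
    At 2: []q requires q at every successor {3, 4, 5}.
      q fails at 3, so []q is false at 2.
Satisfying worlds: {1, 2, 3, 5, 6, 7}

6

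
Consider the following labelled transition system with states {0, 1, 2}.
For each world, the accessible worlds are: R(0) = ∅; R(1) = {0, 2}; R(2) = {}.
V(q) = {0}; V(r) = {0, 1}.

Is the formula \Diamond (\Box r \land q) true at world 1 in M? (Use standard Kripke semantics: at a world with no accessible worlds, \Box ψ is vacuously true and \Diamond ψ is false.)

At 1: \Diamond (\Box r \land q) requires \Box r \land q at some successor in {0, 2}.
  \Box r \land q holds at 0, so \Diamond (\Box r \land q) is true at 1.
    At 0: \Box r is true, q is true, so \Box r \land q is true.
      At 0: no accessible worlds, so \Box r holds vacuously.

Yes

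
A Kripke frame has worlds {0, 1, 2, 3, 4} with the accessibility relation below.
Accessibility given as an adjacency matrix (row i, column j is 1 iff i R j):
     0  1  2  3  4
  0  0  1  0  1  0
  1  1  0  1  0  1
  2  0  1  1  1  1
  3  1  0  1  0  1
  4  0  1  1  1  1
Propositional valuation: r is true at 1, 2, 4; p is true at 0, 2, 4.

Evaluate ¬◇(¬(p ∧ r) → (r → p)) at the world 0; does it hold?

At 0: ◇(¬(p ∧ r) → (r → p)) is true, so ¬◇(¬(p ∧ r) → (r → p)) is false.
  At 0: ◇(¬(p ∧ r) → (r → p)) requires ¬(p ∧ r) → (r → p) at some successor in {1, 3}.
    ¬(p ∧ r) → (r → p) holds at 3, so ◇(¬(p ∧ r) → (r → p)) is true at 0.

No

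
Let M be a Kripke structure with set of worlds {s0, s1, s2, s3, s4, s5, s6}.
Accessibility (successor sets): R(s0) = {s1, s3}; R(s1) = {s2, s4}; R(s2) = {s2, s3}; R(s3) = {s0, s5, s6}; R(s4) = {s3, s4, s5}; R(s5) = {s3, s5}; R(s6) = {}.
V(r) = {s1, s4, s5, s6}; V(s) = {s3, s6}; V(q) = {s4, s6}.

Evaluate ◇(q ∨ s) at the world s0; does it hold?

Yes

At s0: ◇(q ∨ s) requires q ∨ s at some successor in {s1, s3}.
  q ∨ s holds at s3, so ◇(q ∨ s) is true at s0.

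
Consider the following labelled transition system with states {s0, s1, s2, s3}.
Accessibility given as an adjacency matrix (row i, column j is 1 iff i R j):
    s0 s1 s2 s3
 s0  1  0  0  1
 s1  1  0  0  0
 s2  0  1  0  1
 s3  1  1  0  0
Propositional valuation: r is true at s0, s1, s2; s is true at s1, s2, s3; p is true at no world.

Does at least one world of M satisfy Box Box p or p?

Let φ = Box Box p or p. Evaluate φ at each world:
  s0 (successors {s0, s3}): φ is false.
  s1 (successors {s0}): φ is false.
  s2 (successors {s1, s3}): φ is false.
  s3 (successors {s0, s1}): φ is false.
For instance, at s3:
  At s3: Box Box p is false, p is false, so Box Box p or p is false.
    At s3: Box Box p requires Box p at every successor {s0, s1}.
      Box p fails at s0, so Box Box p is false at s3.

No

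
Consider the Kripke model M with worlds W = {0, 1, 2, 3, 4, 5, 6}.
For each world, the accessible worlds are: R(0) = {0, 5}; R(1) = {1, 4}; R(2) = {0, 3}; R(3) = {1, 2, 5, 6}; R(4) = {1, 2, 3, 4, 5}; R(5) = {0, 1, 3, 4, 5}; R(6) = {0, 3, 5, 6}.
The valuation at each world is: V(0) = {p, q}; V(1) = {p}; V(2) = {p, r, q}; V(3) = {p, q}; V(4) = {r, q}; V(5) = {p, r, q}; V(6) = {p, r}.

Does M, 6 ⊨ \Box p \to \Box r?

No

At 6: \Box p is true, \Box r is false, so \Box p \to \Box r is false.
  At 6: \Box p requires p at every successor {0, 3, 5, 6}.
    At 0: p is true.
    At 3: p is true.
    At 5: p is true.
    At 6: p is true.
  So \Box p is true at 6.
  At 6: \Box r requires r at every successor {0, 3, 5, 6}.
    r fails at 0, so \Box r is false at 6.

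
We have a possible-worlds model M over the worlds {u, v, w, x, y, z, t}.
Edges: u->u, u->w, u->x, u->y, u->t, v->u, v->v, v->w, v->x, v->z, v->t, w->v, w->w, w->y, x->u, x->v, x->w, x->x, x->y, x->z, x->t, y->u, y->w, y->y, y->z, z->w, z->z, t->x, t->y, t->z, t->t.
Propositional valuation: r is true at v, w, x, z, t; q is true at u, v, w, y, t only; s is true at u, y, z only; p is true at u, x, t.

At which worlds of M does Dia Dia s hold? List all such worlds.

u, v, w, x, y, z, t

Let φ = Dia Dia s. Evaluate φ at each world:
  u (successors {u, w, x, y, t}): φ is true.
  v (successors {u, v, w, x, z, t}): φ is true.
  w (successors {v, w, y}): φ is true.
  x (successors {u, v, w, x, y, z, t}): φ is true.
  y (successors {u, w, y, z}): φ is true.
  z (successors {w, z}): φ is true.
  t (successors {x, y, z, t}): φ is true.
For instance, at w:
  At w: Dia Dia s requires Dia s at some successor in {v, w, y}.
    Dia s holds at v, so Dia Dia s is true at w.
      At v: Dia s requires s at some successor in {u, v, w, x, z, t}.
        s holds at u, so Dia s is true at v.
Satisfying worlds: {u, v, w, x, y, z, t}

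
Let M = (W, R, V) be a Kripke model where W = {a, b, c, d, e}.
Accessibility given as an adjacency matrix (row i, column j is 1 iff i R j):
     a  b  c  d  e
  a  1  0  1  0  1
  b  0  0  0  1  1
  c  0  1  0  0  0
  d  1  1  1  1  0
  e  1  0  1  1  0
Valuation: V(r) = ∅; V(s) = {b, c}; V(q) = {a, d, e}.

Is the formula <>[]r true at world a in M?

At a: <>[]r requires []r at some successor in {a, c, e}.
  At a: []r is false.
  At c: []r is false.
  At e: []r is false.
So <>[]r is false at a.

No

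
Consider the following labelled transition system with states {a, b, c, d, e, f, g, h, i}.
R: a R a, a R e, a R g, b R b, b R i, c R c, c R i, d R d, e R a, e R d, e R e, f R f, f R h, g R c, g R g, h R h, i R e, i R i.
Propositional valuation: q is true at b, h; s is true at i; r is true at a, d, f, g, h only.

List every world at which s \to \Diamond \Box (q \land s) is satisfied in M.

a, b, c, d, e, f, g, h

Let φ = s \to \Diamond \Box (q \land s). Evaluate φ at each world:
  a (successors {a, e, g}): φ is true.
  b (successors {b, i}): φ is true.
  c (successors {c, i}): φ is true.
  d (successors {d}): φ is true.
  e (successors {a, d, e}): φ is true.
  f (successors {f, h}): φ is true.
  g (successors {c, g}): φ is true.
  h (successors {h}): φ is true.
  i (successors {e, i}): φ is false.
For instance, at g:
  At g: s is false, \Diamond \Box (q \land s) is false, so s \to \Diamond \Box (q \land s) is true.
    At g: \Diamond \Box (q \land s) requires \Box (q \land s) at some successor in {c, g}.
      At c: \Box (q \land s) is false.
      At g: \Box (q \land s) is false.
    So \Diamond \Box (q \land s) is false at g.
Satisfying worlds: {a, b, c, d, e, f, g, h}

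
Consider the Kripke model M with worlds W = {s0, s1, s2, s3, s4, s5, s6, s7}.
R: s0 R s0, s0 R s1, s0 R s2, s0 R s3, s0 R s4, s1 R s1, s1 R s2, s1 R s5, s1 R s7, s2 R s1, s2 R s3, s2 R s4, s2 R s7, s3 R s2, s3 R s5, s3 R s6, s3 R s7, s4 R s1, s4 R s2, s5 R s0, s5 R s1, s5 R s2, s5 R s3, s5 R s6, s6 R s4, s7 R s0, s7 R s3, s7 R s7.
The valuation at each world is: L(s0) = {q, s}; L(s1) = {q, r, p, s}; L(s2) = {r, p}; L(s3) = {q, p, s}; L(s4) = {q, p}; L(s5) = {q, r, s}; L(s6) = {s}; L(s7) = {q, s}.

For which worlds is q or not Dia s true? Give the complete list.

Let φ = q or not Dia s. Evaluate φ at each world:
  s0 (successors {s0, s1, s2, s3, s4}): φ is true.
  s1 (successors {s1, s2, s5, s7}): φ is true.
  s2 (successors {s1, s3, s4, s7}): φ is false.
  s3 (successors {s2, s5, s6, s7}): φ is true.
  s4 (successors {s1, s2}): φ is true.
  s5 (successors {s0, s1, s2, s3, s6}): φ is true.
  s6 (successors {s4}): φ is true.
  s7 (successors {s0, s3, s7}): φ is true.
For instance, at s1:
  At s1: q is true, not Dia s is false, so q or not Dia s is true.
    At s1: Dia s is true, so not Dia s is false.
      At s1: Dia s requires s at some successor in {s1, s2, s5, s7}.
        s holds at s1, so Dia s is true at s1.
Satisfying worlds: {s0, s1, s3, s4, s5, s6, s7}

s0, s1, s3, s4, s5, s6, s7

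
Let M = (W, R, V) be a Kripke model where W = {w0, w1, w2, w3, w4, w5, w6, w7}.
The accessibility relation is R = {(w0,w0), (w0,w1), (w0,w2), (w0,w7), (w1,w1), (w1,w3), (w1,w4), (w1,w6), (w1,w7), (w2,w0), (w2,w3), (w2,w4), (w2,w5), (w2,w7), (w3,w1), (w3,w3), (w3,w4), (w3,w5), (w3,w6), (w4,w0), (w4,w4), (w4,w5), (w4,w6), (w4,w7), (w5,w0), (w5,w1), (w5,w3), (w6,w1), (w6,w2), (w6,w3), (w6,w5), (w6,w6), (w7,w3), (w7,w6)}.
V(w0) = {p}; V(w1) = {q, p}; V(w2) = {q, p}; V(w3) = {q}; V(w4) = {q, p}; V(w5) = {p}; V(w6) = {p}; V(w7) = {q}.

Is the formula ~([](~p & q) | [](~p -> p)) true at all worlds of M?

Yes

Let φ = ~([](~p & q) | [](~p -> p)). Evaluate φ at each world:
  w0 (successors {w0, w1, w2, w7}): φ is true.
  w1 (successors {w1, w3, w4, w6, w7}): φ is true.
  w2 (successors {w0, w3, w4, w5, w7}): φ is true.
  w3 (successors {w1, w3, w4, w5, w6}): φ is true.
  w4 (successors {w0, w4, w5, w6, w7}): φ is true.
  w5 (successors {w0, w1, w3}): φ is true.
  w6 (successors {w1, w2, w3, w5, w6}): φ is true.
  w7 (successors {w3, w6}): φ is true.
For instance, at w7:
  At w7: [](~p & q) | [](~p -> p) is false, so ~([](~p & q) | [](~p -> p)) is true.
    At w7: [](~p & q) is false, [](~p -> p) is false, so [](~p & q) | [](~p -> p) is false.
      At w7: [](~p & q) requires ~p & q at every successor {w3, w6}.
        ~p & q fails at w6, so [](~p & q) is false at w7.
      At w7: [](~p -> p) requires ~p -> p at every successor {w3, w6}.
        ~p -> p fails at w3, so [](~p -> p) is false at w7.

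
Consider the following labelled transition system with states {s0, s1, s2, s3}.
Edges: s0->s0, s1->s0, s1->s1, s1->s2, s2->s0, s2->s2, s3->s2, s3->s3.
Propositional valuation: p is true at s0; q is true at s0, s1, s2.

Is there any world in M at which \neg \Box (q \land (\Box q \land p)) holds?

Yes

Recall that \Box ψ holds at a world iff ψ holds at every accessible world, and \Diamond ψ holds iff ψ holds at some accessible world.
Let φ = \neg \Box (q \land (\Box q \land p)). Evaluate φ at each world:
  s0 (successors {s0}): φ is false.
  s1 (successors {s0, s1, s2}): φ is true.
  s2 (successors {s0, s2}): φ is true.
  s3 (successors {s2, s3}): φ is true.
Detail at s1 (witness):
  At s1: \Box (q \land (\Box q \land p)) is false, so \neg \Box (q \land (\Box q \land p)) is true.
    At s1: \Box (q \land (\Box q \land p)) requires q \land (\Box q \land p) at every successor {s0, s1, s2}.
      q \land (\Box q \land p) fails at s1, so \Box (q \land (\Box q \land p)) is false at s1.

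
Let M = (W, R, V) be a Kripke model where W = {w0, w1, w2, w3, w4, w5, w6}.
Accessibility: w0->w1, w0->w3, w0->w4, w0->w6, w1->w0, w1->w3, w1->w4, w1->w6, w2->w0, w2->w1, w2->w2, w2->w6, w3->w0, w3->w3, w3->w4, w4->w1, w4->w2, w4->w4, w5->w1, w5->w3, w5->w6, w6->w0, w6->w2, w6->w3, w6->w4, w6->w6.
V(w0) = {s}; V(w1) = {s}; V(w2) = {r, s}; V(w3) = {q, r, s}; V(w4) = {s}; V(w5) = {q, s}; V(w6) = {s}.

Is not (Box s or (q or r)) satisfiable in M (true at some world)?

No

Let φ = not (Box s or (q or r)). Evaluate φ at each world:
  w0 (successors {w1, w3, w4, w6}): φ is false.
  w1 (successors {w0, w3, w4, w6}): φ is false.
  w2 (successors {w0, w1, w2, w6}): φ is false.
  w3 (successors {w0, w3, w4}): φ is false.
  w4 (successors {w1, w2, w4}): φ is false.
  w5 (successors {w1, w3, w6}): φ is false.
  w6 (successors {w0, w2, w3, w4, w6}): φ is false.
For instance, at w6:
  At w6: Box s or (q or r) is true, so not (Box s or (q or r)) is false.
    At w6: Box s is true, q or r is false, so Box s or (q or r) is true.
      At w6: Box s requires s at every successor {w0, w2, w3, w4, w6}.
        At w0: s is true.
        At w2: s is true.
        At w3: s is true.
        At w4: s is true.
        At w6: s is true.
      So Box s is true at w6.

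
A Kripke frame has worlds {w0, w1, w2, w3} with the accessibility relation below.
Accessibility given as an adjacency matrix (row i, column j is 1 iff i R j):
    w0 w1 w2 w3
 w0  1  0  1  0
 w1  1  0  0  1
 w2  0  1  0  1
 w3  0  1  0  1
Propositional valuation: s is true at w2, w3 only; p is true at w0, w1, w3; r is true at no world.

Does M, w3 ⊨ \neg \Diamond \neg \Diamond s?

Yes

At w3: \Diamond \neg \Diamond s is false, so \neg \Diamond \neg \Diamond s is true.
  At w3: \Diamond \neg \Diamond s requires \neg \Diamond s at some successor in {w1, w3}.
    At w1: \neg \Diamond s is false.
    At w3: \neg \Diamond s is false.
  So \Diamond \neg \Diamond s is false at w3.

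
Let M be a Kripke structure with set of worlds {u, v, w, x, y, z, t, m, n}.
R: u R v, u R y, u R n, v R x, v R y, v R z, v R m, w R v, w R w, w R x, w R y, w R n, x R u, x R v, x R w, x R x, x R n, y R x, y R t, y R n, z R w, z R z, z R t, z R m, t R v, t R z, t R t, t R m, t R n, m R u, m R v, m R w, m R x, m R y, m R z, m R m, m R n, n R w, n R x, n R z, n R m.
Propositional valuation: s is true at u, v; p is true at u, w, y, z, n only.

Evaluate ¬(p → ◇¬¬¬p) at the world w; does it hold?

No

Recall that ◇ψ holds at a world iff ψ holds at some accessible world.
At w: p → ◇¬¬¬p is true, so ¬(p → ◇¬¬¬p) is false.
  At w: p is true, ◇¬¬¬p is true, so p → ◇¬¬¬p is true.
    At w: ◇¬¬¬p requires ¬¬¬p at some successor in {v, w, x, y, n}.
      ¬¬¬p holds at v, so ◇¬¬¬p is true at w.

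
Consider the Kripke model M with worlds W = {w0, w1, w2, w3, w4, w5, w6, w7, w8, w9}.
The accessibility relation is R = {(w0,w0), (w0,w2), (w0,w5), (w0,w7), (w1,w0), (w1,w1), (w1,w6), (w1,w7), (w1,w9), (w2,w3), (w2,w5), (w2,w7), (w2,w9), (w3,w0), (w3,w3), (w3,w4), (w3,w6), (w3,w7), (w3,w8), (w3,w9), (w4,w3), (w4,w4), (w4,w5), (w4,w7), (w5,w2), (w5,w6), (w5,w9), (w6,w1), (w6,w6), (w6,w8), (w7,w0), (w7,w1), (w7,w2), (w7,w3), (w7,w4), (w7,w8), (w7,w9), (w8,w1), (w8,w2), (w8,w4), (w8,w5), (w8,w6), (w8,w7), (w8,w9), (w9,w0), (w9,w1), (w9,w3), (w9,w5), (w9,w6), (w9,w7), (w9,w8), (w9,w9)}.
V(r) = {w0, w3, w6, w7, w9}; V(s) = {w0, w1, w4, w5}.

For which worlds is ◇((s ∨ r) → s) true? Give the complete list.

Let φ = ◇((s ∨ r) → s). Evaluate φ at each world:
  w0 (successors {w0, w2, w5, w7}): φ is true.
  w1 (successors {w0, w1, w6, w7, w9}): φ is true.
  w2 (successors {w3, w5, w7, w9}): φ is true.
  w3 (successors {w0, w3, w4, w6, w7, w8, w9}): φ is true.
  w4 (successors {w3, w4, w5, w7}): φ is true.
  w5 (successors {w2, w6, w9}): φ is true.
  w6 (successors {w1, w6, w8}): φ is true.
  w7 (successors {w0, w1, w2, w3, w4, w8, w9}): φ is true.
  w8 (successors {w1, w2, w4, w5, w6, w7, w9}): φ is true.
  w9 (successors {w0, w1, w3, w5, w6, w7, w8, w9}): φ is true.
For instance, at w3:
  At w3: ◇((s ∨ r) → s) requires (s ∨ r) → s at some successor in {w0, w3, w4, w6, w7, w8, w9}.
    (s ∨ r) → s holds at w0, so ◇((s ∨ r) → s) is true at w3.
Satisfying worlds: {w0, w1, w2, w3, w4, w5, w6, w7, w8, w9}

w0, w1, w2, w3, w4, w5, w6, w7, w8, w9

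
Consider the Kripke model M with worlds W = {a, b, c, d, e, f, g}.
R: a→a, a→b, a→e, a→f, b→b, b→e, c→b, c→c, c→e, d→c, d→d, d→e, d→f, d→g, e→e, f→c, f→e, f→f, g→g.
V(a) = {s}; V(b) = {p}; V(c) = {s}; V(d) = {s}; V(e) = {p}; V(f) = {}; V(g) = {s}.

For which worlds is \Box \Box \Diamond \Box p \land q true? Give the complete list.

none

Let φ = \Box \Box \Diamond \Box p \land q. Evaluate φ at each world:
  a (successors {a, b, e, f}): φ is false.
  b (successors {b, e}): φ is false.
  c (successors {b, c, e}): φ is false.
  d (successors {c, d, e, f, g}): φ is false.
  e (successors {e}): φ is false.
  f (successors {c, e, f}): φ is false.
  g (successors {g}): φ is false.
For instance, at e:
  At e: \Box \Box \Diamond \Box p is true, q is false, so \Box \Box \Diamond \Box p \land q is false.
    At e: \Box \Box \Diamond \Box p requires \Box \Diamond \Box p at every successor {e}.
      At e: \Box \Diamond \Box p is true.
    So \Box \Box \Diamond \Box p is true at e.
Satisfying worlds: none.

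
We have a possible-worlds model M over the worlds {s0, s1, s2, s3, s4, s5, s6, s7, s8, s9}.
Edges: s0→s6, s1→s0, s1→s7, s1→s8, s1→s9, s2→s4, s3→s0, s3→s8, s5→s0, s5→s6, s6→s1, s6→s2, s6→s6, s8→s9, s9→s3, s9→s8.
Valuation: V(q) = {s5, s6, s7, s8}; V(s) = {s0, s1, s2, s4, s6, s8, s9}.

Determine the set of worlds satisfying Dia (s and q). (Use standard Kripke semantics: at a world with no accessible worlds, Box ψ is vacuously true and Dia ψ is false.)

Let φ = Dia (s and q). Evaluate φ at each world:
  s0 (successors {s6}): φ is true.
  s1 (successors {s0, s7, s8, s9}): φ is true.
  s2 (successors {s4}): φ is false.
  s3 (successors {s0, s8}): φ is true.
  s4 (successors ∅): φ is false.
  s5 (successors {s0, s6}): φ is true.
  s6 (successors {s1, s2, s6}): φ is true.
  s7 (successors ∅): φ is false.
  s8 (successors {s9}): φ is false.
  s9 (successors {s3, s8}): φ is true.
For instance, at s2:
  At s2: Dia (s and q) requires s and q at some successor in {s4}.
    At s4: s and q is false.
  So Dia (s and q) is false at s2.
Satisfying worlds: {s0, s1, s3, s5, s6, s9}

s0, s1, s3, s5, s6, s9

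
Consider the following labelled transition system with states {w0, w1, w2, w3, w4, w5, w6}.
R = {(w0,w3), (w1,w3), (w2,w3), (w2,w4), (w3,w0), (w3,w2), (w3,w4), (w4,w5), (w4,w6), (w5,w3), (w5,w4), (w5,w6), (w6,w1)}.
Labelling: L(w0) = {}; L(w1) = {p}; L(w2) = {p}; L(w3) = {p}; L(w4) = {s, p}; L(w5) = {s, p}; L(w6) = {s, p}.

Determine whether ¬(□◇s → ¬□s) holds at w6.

At w6: □◇s → ¬□s is true, so ¬(□◇s → ¬□s) is false.
  At w6: □◇s is false, ¬□s is true, so □◇s → ¬□s is true.
    At w6: □◇s requires ◇s at every successor {w1}.
      ◇s fails at w1, so □◇s is false at w6.
    At w6: □s is false, so ¬□s is true.
      At w6: □s requires s at every successor {w1}.
        s fails at w1, so □s is false at w6.

No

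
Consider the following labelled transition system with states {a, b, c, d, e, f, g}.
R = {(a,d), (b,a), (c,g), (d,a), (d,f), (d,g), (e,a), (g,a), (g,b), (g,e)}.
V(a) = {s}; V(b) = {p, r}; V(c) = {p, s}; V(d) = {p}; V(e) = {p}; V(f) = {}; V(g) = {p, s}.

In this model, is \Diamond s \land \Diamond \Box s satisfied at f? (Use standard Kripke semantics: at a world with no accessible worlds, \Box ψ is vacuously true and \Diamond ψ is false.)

No

At f: \Diamond s is false, \Diamond \Box s is false, so \Diamond s \land \Diamond \Box s is false.
  At f: no accessible worlds, so \Diamond s is false.
  At f: no accessible worlds, so \Diamond \Box s is false.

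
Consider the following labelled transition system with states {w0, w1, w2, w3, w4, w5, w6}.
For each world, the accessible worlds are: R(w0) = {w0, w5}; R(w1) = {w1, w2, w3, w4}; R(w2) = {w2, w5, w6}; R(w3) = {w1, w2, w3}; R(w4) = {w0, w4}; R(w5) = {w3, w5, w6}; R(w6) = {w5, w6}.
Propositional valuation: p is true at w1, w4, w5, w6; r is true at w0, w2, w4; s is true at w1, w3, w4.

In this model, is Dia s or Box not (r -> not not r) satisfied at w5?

At w5: Dia s is true, Box not (r -> not not r) is false, so Dia s or Box not (r -> not not r) is true.
  At w5: Dia s requires s at some successor in {w3, w5, w6}.
    s holds at w3, so Dia s is true at w5.
  At w5: Box not (r -> not not r) requires not (r -> not not r) at every successor {w3, w5, w6}.
    not (r -> not not r) fails at w3, so Box not (r -> not not r) is false at w5.

Yes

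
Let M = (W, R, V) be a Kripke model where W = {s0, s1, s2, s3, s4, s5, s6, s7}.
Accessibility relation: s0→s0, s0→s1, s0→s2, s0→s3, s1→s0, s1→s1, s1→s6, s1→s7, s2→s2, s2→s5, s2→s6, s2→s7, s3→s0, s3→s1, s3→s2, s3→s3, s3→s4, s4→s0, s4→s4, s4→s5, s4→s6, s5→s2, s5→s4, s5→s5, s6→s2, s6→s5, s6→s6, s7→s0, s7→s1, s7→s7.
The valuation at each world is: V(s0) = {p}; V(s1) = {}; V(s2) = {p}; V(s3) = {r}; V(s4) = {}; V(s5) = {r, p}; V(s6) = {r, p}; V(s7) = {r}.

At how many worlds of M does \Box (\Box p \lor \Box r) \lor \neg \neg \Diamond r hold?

Recall that \Box ψ holds at a world iff ψ holds at every accessible world, and \Diamond ψ holds iff ψ holds at some accessible world.
Let φ = \Box (\Box p \lor \Box r) \lor \neg \neg \Diamond r. Evaluate φ at each world:
  s0 (successors {s0, s1, s2, s3}): φ is true.
  s1 (successors {s0, s1, s6, s7}): φ is true.
  s2 (successors {s2, s5, s6, s7}): φ is true.
  s3 (successors {s0, s1, s2, s3, s4}): φ is true.
  s4 (successors {s0, s4, s5, s6}): φ is true.
  s5 (successors {s2, s4, s5}): φ is true.
  s6 (successors {s2, s5, s6}): φ is true.
  s7 (successors {s0, s1, s7}): φ is true.
For instance, at s4:
  At s4: \Box (\Box p \lor \Box r) is false, \neg \neg \Diamond r is true, so \Box (\Box p \lor \Box r) \lor \neg \neg \Diamond r is true.
    At s4: \Box (\Box p \lor \Box r) requires \Box p \lor \Box r at every successor {s0, s4, s5, s6}.
      \Box p \lor \Box r fails at s0, so \Box (\Box p \lor \Box r) is false at s4.
    At s4: \neg \Diamond r is false, so \neg \neg \Diamond r is true.
      At s4: \Diamond r is true, so \neg \Diamond r is false.
Satisfying worlds: {s0, s1, s2, s3, s4, s5, s6, s7}

8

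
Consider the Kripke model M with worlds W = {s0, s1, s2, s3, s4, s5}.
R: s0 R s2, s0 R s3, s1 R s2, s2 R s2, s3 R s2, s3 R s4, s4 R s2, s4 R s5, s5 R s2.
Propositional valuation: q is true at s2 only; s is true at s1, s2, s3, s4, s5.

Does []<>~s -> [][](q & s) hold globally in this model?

Yes

Recall that []ψ holds at a world iff ψ holds at every accessible world, and <>ψ holds iff ψ holds at some accessible world.
Let φ = []<>~s -> [][](q & s). Evaluate φ at each world:
  s0 (successors {s2, s3}): φ is true.
  s1 (successors {s2}): φ is true.
  s2 (successors {s2}): φ is true.
  s3 (successors {s2, s4}): φ is true.
  s4 (successors {s2, s5}): φ is true.
  s5 (successors {s2}): φ is true.
For instance, at s0:
  At s0: []<>~s is false, [][](q & s) is false, so []<>~s -> [][](q & s) is true.
    At s0: []<>~s requires <>~s at every successor {s2, s3}.
      <>~s fails at s2, so []<>~s is false at s0.
    At s0: [][](q & s) requires [](q & s) at every successor {s2, s3}.
      [](q & s) fails at s3, so [][](q & s) is false at s0.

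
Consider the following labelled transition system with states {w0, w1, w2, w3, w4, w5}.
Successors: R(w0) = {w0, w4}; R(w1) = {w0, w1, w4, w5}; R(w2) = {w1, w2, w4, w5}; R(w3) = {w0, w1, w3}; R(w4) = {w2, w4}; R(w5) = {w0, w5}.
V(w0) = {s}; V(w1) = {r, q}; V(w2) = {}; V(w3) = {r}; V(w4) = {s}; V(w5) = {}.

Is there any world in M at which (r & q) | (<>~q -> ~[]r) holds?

Yes

Recall that []ψ holds at a world iff ψ holds at every accessible world, and <>ψ holds iff ψ holds at some accessible world.
Let φ = (r & q) | (<>~q -> ~[]r). Evaluate φ at each world:
  w0 (successors {w0, w4}): φ is true.
  w1 (successors {w0, w1, w4, w5}): φ is true.
  w2 (successors {w1, w2, w4, w5}): φ is true.
  w3 (successors {w0, w1, w3}): φ is true.
  w4 (successors {w2, w4}): φ is true.
  w5 (successors {w0, w5}): φ is true.
Detail at w0 (witness):
  At w0: r & q is false, <>~q -> ~[]r is true, so (r & q) | (<>~q -> ~[]r) is true.
    At w0: <>~q is true, ~[]r is true, so <>~q -> ~[]r is true.
      At w0: <>~q requires ~q at some successor in {w0, w4}.
        ~q holds at w0, so <>~q is true at w0.
      At w0: []r is false, so ~[]r is true.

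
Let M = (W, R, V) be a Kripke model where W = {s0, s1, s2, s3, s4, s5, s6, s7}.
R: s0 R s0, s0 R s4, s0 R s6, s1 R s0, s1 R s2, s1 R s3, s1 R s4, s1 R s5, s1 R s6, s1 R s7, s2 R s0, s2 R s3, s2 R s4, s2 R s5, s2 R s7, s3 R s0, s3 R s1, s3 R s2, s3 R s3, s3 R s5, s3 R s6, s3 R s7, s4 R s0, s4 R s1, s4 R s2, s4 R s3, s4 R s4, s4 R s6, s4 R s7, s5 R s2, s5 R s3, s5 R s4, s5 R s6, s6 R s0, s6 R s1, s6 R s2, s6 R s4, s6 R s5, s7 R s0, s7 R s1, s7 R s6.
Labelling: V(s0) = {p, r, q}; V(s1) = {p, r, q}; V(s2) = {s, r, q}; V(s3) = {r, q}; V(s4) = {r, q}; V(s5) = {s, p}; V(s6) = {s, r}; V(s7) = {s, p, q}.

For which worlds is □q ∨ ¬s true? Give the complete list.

Let φ = □q ∨ ¬s. Evaluate φ at each world:
  s0 (successors {s0, s4, s6}): φ is true.
  s1 (successors {s0, s2, s3, s4, s5, s6, s7}): φ is true.
  s2 (successors {s0, s3, s4, s5, s7}): φ is false.
  s3 (successors {s0, s1, s2, s3, s5, s6, s7}): φ is true.
  s4 (successors {s0, s1, s2, s3, s4, s6, s7}): φ is true.
  s5 (successors {s2, s3, s4, s6}): φ is false.
  s6 (successors {s0, s1, s2, s4, s5}): φ is false.
  s7 (successors {s0, s1, s6}): φ is false.
For instance, at s4:
  At s4: □q is false, ¬s is true, so □q ∨ ¬s is true.
    At s4: □q requires q at every successor {s0, s1, s2, s3, s4, s6, s7}.
      q fails at s6, so □q is false at s4.
Satisfying worlds: {s0, s1, s3, s4}

s0, s1, s3, s4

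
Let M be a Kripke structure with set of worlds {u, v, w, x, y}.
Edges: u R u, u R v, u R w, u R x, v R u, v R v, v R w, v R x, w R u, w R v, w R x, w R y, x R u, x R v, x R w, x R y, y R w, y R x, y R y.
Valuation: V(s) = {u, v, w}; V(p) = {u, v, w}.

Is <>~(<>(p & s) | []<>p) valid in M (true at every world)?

Recall that []ψ holds at a world iff ψ holds at every accessible world, and <>ψ holds iff ψ holds at some accessible world.
Let φ = <>~(<>(p & s) | []<>p). Evaluate φ at each world:
  u (successors {u, v, w, x}): φ is false.
  v (successors {u, v, w, x}): φ is false.
  w (successors {u, v, x, y}): φ is false.
  x (successors {u, v, w, y}): φ is false.
  y (successors {w, x, y}): φ is false.
Detail at u (counterexample):
  At u: <>~(<>(p & s) | []<>p) requires ~(<>(p & s) | []<>p) at some successor in {u, v, w, x}.
    At u: ~(<>(p & s) | []<>p) is false.
    At v: ~(<>(p & s) | []<>p) is false.
    At w: ~(<>(p & s) | []<>p) is false.
    At x: ~(<>(p & s) | []<>p) is false.
  So <>~(<>(p & s) | []<>p) is false at u.

No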